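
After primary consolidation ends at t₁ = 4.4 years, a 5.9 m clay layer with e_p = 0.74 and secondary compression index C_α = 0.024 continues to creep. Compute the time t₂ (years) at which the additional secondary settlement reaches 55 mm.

S_s = C_α·H/(1+e_p)·log₁₀(t₂/t₁) ⇒ log₁₀(t₂/t₁) = S_s·(1+e_p)/(C_α·H).
log₁₀(t₂/t₁) = 0.055 × (1+0.74) / (0.024×5.9) = 0.6758
t₂ = t₁ × 10^0.6758 = 4.4 × 4.741 = 20.86 years

t₂ ≈ 20.9 years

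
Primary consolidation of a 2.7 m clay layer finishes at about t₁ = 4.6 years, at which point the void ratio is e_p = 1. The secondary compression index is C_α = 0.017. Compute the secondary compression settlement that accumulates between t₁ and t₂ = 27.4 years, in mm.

S_s ≈ 17.8 mm

Secondary compression: S_s = C_α·H/(1+e_p)·log₁₀(t₂/t₁)
S_s = 0.017×2.7/(1+1)×log₁₀(27.4/4.6)
    = 0.02295 × 0.775 = 0.01779 m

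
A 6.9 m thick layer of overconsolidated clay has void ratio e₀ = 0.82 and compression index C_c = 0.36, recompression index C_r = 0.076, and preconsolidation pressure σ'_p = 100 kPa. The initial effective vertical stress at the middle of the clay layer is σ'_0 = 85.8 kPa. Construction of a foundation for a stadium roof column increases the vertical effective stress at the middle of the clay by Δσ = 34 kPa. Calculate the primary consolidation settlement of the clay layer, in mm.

Final effective stress: σ'_f = 85.8 + 34 = 119.8 kPa.
σ'_f = 119.8 > σ'_p = 100 kPa, so the stress path crosses the preconsolidation pressure — recompression up to σ'_p, then virgin compression beyond:
S_c = H/(1+e₀)·[C_r·log₁₀(σ'_p/σ'_0) + C_c·log₁₀(σ'_f/σ'_p)]
    = 6.9/1.82 × [0.076×log₁₀(100/85.8) + 0.36×log₁₀(119.8/100)]
    = 3.7912 × [0.005055 + 0.028244] = 0.1262 m

S_c ≈ 126 mm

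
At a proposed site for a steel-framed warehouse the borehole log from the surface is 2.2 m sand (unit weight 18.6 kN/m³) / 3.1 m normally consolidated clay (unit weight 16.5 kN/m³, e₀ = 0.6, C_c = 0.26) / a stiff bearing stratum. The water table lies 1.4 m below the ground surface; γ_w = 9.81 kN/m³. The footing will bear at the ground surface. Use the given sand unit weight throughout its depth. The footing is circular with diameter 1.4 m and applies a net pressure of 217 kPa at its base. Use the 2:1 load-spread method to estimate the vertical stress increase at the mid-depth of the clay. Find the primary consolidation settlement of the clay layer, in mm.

S_c ≈ 68.7 mm

Mid-depth of clay below the ground surface: z = 2.2 + 3.1/2 = 3.75 m.
Total vertical stress at mid-clay: σ_v = 18.6×2.2 + 16.5×1.55 = 66.495 kPa.
Pore pressure: u = 9.81×(3.75 − 1.4) = 23.054 kPa.
Initial effective stress: σ'_0 = σ_v − u = 66.495 − 23.054 = 43.441 kPa.
Stress increase at mid-clay by the 2:1 spreading method:
Δσ ≈ qD²/(D+z)² = 217×1.4²/(1.4+3.75)² = 16.036 kPa
Final effective stress: σ'_f = σ'_0 + Δσ = 43.441 + 16.036 = 59.477 kPa.
Normally consolidated clay, so the full stress increment lies on the virgin compression line:
S_c = C_c·H/(1+e₀)·log₁₀(σ'_f/σ'_0) = 0.26×3.1/(1+0.6)×log₁₀(59.477/43.441)
    = 0.50375 × 0.13645 = 0.06874 m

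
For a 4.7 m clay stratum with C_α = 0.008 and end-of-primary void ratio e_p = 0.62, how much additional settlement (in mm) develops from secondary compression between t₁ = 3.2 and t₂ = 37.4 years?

Secondary compression: S_s = C_α·H/(1+e_p)·log₁₀(t₂/t₁)
S_s = 0.008×4.7/(1+0.62)×log₁₀(37.4/3.2)
    = 0.02321 × 1.068 = 0.02478 m

S_s ≈ 24.8 mm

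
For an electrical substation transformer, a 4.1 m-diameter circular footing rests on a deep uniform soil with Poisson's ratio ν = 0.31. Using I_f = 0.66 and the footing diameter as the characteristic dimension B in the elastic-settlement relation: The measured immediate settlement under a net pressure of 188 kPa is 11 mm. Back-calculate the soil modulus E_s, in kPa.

S_e = q·B·(1−ν²)/E_s · I_f  ⇒  E_s = q·B·(1−ν²)·I_f / S_e.
E_s = 188 × 4.1 × 0.9039 × 0.66 / 0.011 = 41800 kPa

E_s ≈ 41800 kPa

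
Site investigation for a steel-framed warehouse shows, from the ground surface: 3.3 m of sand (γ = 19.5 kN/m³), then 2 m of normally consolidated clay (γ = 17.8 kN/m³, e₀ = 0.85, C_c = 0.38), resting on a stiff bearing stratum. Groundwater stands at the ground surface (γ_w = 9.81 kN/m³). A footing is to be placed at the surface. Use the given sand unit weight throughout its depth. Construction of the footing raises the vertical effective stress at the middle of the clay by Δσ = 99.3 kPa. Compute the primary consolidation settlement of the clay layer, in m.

Mid-depth of clay below the ground surface: z = 3.3 + 2/2 = 4.3 m.
Total vertical stress at mid-clay: σ_v = 19.5×3.3 + 17.8×1 = 82.15 kPa.
Pore pressure: u = 9.81×(4.3 − 0) = 42.183 kPa.
Initial effective stress: σ'_0 = σ_v − u = 82.15 − 42.183 = 39.967 kPa.
Final effective stress: σ'_f = σ'_0 + Δσ = 39.967 + 99.3 = 139.27 kPa.
Normally consolidated clay, so the full stress increment lies on the virgin compression line:
S_c = C_c·H/(1+e₀)·log₁₀(σ'_f/σ'_0) = 0.38×2/(1+0.85)×log₁₀(139.27/39.967)
    = 0.41081 × 0.54216 = 0.2227 m

S_c ≈ 0.223 m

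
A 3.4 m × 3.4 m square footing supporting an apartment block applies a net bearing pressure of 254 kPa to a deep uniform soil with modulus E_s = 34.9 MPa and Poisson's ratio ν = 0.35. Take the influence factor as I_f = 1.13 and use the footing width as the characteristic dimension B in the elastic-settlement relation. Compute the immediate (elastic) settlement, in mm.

S_e ≈ 24.5 mm

Immediate (elastic) settlement: S_e = q·B·(1−ν²)/E_s · I_f.
E_s = 34.9 MPa = 34900 kPa.
S_e = 254 × 3.4 × (1 − 0.35²) / 34900 × 1.13
    = 254 × 3.4 × 0.8775 / 34900 × 1.13
    = 0.02454 m = 24.54 mm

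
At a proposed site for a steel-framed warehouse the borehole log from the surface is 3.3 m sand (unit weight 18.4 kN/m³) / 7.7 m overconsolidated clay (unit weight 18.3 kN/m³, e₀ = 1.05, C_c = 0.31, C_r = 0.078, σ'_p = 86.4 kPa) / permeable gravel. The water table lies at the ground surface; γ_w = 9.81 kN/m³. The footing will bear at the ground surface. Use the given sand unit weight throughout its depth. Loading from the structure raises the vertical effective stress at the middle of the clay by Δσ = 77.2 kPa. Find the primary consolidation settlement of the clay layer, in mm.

Mid-depth of clay below the ground surface: z = 3.3 + 7.7/2 = 7.15 m.
Total vertical stress at mid-clay: σ_v = 18.4×3.3 + 18.3×3.85 = 131.17 kPa.
Pore pressure: u = 9.81×(7.15 − 0) = 70.142 kPa.
Initial effective stress: σ'_0 = σ_v − u = 131.17 − 70.142 = 61.028 kPa.
Final effective stress: σ'_f = 61.028 + 77.2 = 138.23 kPa.
σ'_f = 138.23 > σ'_p = 86.4 kPa, so the stress path crosses the preconsolidation pressure — recompression up to σ'_p, then virgin compression beyond:
S_c = H/(1+e₀)·[C_r·log₁₀(σ'_p/σ'_0) + C_c·log₁₀(σ'_f/σ'_p)]
    = 7.7/2.05 × [0.078×log₁₀(86.4/61.028) + 0.31×log₁₀(138.23/86.4)]
    = 3.7561 × [0.011777 + 0.063267] = 0.2819 m

S_c ≈ 282 mm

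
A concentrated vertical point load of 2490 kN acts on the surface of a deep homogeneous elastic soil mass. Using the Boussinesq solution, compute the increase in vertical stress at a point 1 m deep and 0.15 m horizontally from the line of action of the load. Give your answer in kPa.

Δσ_z ≈ 1120 kPa

Boussinesq vertical stress below a point load on an elastic half-space:
Δσ_z = 3P/(2πz²) · [1 + (r/z)²]^(−5/2)
r/z = 0.15/1 = 0.15; [1+(r/z)²]^(−5/2) = 0.94589.
Δσ_z = 3×2490/(2π×1²) × 0.94589 = 1188.9 × 0.94589 = 1125 kPa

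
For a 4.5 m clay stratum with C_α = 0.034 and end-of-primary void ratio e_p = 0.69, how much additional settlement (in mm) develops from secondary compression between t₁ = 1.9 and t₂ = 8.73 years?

S_s ≈ 60 mm

Secondary compression: S_s = C_α·H/(1+e_p)·log₁₀(t₂/t₁)
S_s = 0.034×4.5/(1+0.69)×log₁₀(8.73/1.9)
    = 0.09053 × 0.6623 = 0.05996 m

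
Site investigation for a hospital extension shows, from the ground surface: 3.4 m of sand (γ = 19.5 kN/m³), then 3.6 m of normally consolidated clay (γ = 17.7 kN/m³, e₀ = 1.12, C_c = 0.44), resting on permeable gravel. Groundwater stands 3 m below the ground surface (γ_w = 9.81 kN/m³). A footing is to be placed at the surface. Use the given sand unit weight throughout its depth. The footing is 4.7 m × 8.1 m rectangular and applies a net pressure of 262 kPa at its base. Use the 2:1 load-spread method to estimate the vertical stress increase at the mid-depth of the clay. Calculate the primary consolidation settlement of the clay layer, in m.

S_c ≈ 0.223 m

Mid-depth of clay below the ground surface: z = 3.4 + 3.6/2 = 5.2 m.
Total vertical stress at mid-clay: σ_v = 19.5×3.4 + 17.7×1.8 = 98.16 kPa.
Pore pressure: u = 9.81×(5.2 − 3) = 21.582 kPa.
Initial effective stress: σ'_0 = σ_v − u = 98.16 − 21.582 = 76.578 kPa.
Stress increase at mid-clay by the 2:1 spreading method:
Δσ = qBL/((B+z)(L+z)) = 262×4.7×8.1/((4.7+5.2)(8.1+5.2)) = 75.753 kPa
Final effective stress: σ'_f = σ'_0 + Δσ = 76.578 + 75.753 = 152.33 kPa.
Normally consolidated clay, so the full stress increment lies on the virgin compression line:
S_c = C_c·H/(1+e₀)·log₁₀(σ'_f/σ'_0) = 0.44×3.6/(1+1.12)×log₁₀(152.33/76.578)
    = 0.74717 × 0.29868 = 0.2232 m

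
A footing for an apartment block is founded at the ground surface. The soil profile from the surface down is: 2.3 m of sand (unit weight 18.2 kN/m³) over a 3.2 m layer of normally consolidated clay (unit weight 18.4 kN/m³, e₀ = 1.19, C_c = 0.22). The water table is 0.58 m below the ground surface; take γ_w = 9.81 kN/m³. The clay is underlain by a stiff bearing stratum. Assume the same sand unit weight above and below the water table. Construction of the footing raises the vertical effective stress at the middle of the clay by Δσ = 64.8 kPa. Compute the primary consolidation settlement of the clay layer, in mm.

Mid-depth of clay below the ground surface: z = 2.3 + 3.2/2 = 3.9 m.
Total vertical stress at mid-clay: σ_v = 18.2×2.3 + 18.4×1.6 = 71.3 kPa.
Pore pressure: u = 9.81×(3.9 − 0.58) = 32.569 kPa.
Initial effective stress: σ'_0 = σ_v − u = 71.3 − 32.569 = 38.731 kPa.
Final effective stress: σ'_f = σ'_0 + Δσ = 38.731 + 64.8 = 103.53 kPa.
Normally consolidated clay, so the full stress increment lies on the virgin compression line:
S_c = C_c·H/(1+e₀)·log₁₀(σ'_f/σ'_0) = 0.22×3.2/(1+1.19)×log₁₀(103.53/38.731)
    = 0.32146 × 0.42701 = 0.1373 m

S_c ≈ 137 mm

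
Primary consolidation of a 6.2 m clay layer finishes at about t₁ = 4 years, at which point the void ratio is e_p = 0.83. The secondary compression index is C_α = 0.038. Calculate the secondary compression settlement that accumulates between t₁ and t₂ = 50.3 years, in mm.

S_s ≈ 142 mm

Secondary compression: S_s = C_α·H/(1+e_p)·log₁₀(t₂/t₁)
S_s = 0.038×6.2/(1+0.83)×log₁₀(50.3/4)
    = 0.1287 × 1.1 = 0.1416 m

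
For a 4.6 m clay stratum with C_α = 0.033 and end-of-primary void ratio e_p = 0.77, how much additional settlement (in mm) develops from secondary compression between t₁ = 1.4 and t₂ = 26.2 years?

Secondary compression: S_s = C_α·H/(1+e_p)·log₁₀(t₂/t₁)
S_s = 0.033×4.6/(1+0.77)×log₁₀(26.2/1.4)
    = 0.08576 × 1.272 = 0.1091 m

S_s ≈ 109 mm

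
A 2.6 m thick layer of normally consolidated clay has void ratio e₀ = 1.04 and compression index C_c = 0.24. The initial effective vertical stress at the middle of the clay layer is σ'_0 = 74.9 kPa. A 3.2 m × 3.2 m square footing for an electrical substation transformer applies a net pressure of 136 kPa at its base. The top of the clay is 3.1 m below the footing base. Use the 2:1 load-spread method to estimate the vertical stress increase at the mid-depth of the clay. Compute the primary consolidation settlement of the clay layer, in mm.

S_c ≈ 37.1 mm

Mid-depth of clay below the footing base: z = 3.1 + 2.6/2 = 4.4 m.
Stress increase at mid-clay by the 2:1 spreading method:
Δσ = qBL/((B+z)(L+z)) = 136×3.2×3.2/((3.2+4.4)(3.2+4.4)) = 24.111 kPa
Final effective stress: σ'_f = σ'_0 + Δσ = 74.9 + 24.111 = 99.011 kPa.
Normally consolidated clay, so the full stress increment lies on the virgin compression line:
S_c = C_c·H/(1+e₀)·log₁₀(σ'_f/σ'_0) = 0.24×2.6/(1+1.04)×log₁₀(99.011/74.9)
    = 0.30588 × 0.1212 = 0.03707 m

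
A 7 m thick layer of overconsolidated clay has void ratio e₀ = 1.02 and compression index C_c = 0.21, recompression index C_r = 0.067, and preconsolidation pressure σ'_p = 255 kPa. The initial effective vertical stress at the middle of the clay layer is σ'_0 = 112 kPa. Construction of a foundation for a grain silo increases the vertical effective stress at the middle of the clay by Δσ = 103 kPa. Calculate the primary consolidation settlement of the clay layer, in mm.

Final effective stress: σ'_f = 112 + 103 = 215 kPa.
σ'_f = 215 ≤ σ'_p = 255 kPa, so the clay remains overconsolidated and only the recompression index applies:
S_c = C_r·H/(1+e₀)·log₁₀(σ'_f/σ'_0) = 0.067×7/2.02×log₁₀(215/112)
    = 0.23218 × 0.28322 = 0.06576 m

S_c ≈ 65.8 mm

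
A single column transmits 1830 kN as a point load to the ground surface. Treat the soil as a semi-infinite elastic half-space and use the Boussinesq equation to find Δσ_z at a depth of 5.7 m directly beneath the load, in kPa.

Boussinesq vertical stress below a point load on an elastic half-space:
Δσ_z = 3P/(2πz²) · [1 + (r/z)²]^(−5/2)
r/z = 0/5.7 = 0; [1+(r/z)²]^(−5/2) = 1.
Δσ_z = 3×1830/(2π×5.7²) × 1 = 26.893 × 1 = 26.89 kPa

Δσ_z ≈ 26.9 kPa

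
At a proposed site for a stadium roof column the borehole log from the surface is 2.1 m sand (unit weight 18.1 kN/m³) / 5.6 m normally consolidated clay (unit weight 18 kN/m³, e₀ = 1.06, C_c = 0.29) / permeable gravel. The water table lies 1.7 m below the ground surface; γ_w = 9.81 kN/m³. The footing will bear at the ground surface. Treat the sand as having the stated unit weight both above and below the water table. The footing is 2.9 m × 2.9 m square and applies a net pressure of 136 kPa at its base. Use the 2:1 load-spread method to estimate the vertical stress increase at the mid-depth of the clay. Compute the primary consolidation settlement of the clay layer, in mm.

S_c ≈ 97.6 mm

Mid-depth of clay below the ground surface: z = 2.1 + 5.6/2 = 4.9 m.
Total vertical stress at mid-clay: σ_v = 18.1×2.1 + 18×2.8 = 88.41 kPa.
Pore pressure: u = 9.81×(4.9 − 1.7) = 31.392 kPa.
Initial effective stress: σ'_0 = σ_v − u = 88.41 − 31.392 = 57.018 kPa.
Stress increase at mid-clay by the 2:1 spreading method:
Δσ = qBL/((B+z)(L+z)) = 136×2.9×2.9/((2.9+4.9)(2.9+4.9)) = 18.799 kPa
Final effective stress: σ'_f = σ'_0 + Δσ = 57.018 + 18.799 = 75.817 kPa.
Normally consolidated clay, so the full stress increment lies on the virgin compression line:
S_c = C_c·H/(1+e₀)·log₁₀(σ'_f/σ'_0) = 0.29×5.6/(1+1.06)×log₁₀(75.817/57.018)
    = 0.78835 × 0.12375 = 0.09756 m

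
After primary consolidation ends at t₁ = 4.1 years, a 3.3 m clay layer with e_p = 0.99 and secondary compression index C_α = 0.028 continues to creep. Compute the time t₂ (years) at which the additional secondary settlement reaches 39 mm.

S_s = C_α·H/(1+e_p)·log₁₀(t₂/t₁) ⇒ log₁₀(t₂/t₁) = S_s·(1+e_p)/(C_α·H).
log₁₀(t₂/t₁) = 0.039 × (1+0.99) / (0.028×3.3) = 0.8399
t₂ = t₁ × 10^0.8399 = 4.1 × 6.917 = 28.36 years

t₂ ≈ 28.4 years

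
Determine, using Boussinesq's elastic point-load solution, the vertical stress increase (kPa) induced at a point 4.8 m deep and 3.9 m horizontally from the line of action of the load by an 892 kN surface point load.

Boussinesq vertical stress below a point load on an elastic half-space:
Δσ_z = 3P/(2πz²) · [1 + (r/z)²]^(−5/2)
r/z = 3.9/4.8 = 0.8125; [1+(r/z)²]^(−5/2) = 0.2816.
Δσ_z = 3×892/(2π×4.8²) × 0.2816 = 18.485 × 0.2816 = 5.205 kPa

Δσ_z ≈ 5.21 kPa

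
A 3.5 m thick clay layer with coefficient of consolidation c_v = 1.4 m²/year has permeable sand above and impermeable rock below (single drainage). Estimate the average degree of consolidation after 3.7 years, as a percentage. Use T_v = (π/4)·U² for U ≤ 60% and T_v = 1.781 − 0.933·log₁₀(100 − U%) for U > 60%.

U ≈ 71.4 %

Drainage path length: H_d = H = 3.5 m (single drainage).
T_v = c_v·t/H_d² = 1.4×3.7/3.5² = 0.42286.
T_v = 0.42286 corresponds to the U > 60% branch:
U = 1 − 10^((1.781 − T_v)/0.933)/100 = 0.7145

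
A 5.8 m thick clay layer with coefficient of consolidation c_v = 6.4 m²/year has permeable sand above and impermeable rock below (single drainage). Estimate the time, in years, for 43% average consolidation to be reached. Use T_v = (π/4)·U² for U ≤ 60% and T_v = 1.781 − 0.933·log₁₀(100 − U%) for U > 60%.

Drainage path length: H_d = H = 5.8 m (single drainage).
U ≤ 60%: T_v = (π/4)·U² = (π/4)×0.43² = 0.14522.
t = T_v·H_d²/c_v = 0.14522×5.8²/6.4 = 0.7633 years.

t ≈ 0.763 years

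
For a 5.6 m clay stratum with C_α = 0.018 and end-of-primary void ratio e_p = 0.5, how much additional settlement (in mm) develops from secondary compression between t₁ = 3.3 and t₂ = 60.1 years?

Secondary compression: S_s = C_α·H/(1+e_p)·log₁₀(t₂/t₁)
S_s = 0.018×5.6/(1+0.5)×log₁₀(60.1/3.3)
    = 0.0672 × 1.26 = 0.0847 m

S_s ≈ 84.7 mm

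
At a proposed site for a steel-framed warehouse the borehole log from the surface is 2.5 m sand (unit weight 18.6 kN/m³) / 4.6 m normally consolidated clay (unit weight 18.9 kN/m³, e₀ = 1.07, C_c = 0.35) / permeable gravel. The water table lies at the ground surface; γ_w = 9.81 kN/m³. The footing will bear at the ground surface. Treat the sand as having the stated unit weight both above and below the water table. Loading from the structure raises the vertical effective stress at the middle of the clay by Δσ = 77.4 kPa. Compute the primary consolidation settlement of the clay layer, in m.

Mid-depth of clay below the ground surface: z = 2.5 + 4.6/2 = 4.8 m.
Total vertical stress at mid-clay: σ_v = 18.6×2.5 + 18.9×2.3 = 89.97 kPa.
Pore pressure: u = 9.81×(4.8 − 0) = 47.088 kPa.
Initial effective stress: σ'_0 = σ_v − u = 89.97 − 47.088 = 42.882 kPa.
Final effective stress: σ'_f = σ'_0 + Δσ = 42.882 + 77.4 = 120.28 kPa.
Normally consolidated clay, so the full stress increment lies on the virgin compression line:
S_c = C_c·H/(1+e₀)·log₁₀(σ'_f/σ'_0) = 0.35×4.6/(1+1.07)×log₁₀(120.28/42.882)
    = 0.77778 × 0.44792 = 0.3484 m

S_c ≈ 0.348 m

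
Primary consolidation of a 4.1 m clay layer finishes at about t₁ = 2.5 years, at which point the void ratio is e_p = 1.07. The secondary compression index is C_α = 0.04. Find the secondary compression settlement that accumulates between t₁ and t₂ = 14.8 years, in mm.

Secondary compression: S_s = C_α·H/(1+e_p)·log₁₀(t₂/t₁)
S_s = 0.04×4.1/(1+1.07)×log₁₀(14.8/2.5)
    = 0.07923 × 0.7723 = 0.06119 m

S_s ≈ 61.2 mm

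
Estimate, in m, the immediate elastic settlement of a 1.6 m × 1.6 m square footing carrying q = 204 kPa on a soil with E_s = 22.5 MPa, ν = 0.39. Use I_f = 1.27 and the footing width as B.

Immediate (elastic) settlement: S_e = q·B·(1−ν²)/E_s · I_f.
E_s = 22.5 MPa = 22500 kPa.
S_e = 204 × 1.6 × (1 − 0.39²) / 22500 × 1.27
    = 204 × 1.6 × 0.8479 / 22500 × 1.27
    = 0.01562 m

S_e ≈ 0.0156 m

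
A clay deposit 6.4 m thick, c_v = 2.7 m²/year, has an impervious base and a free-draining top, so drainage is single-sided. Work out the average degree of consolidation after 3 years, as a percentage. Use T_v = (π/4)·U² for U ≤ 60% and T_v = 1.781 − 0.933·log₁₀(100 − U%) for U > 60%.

Drainage path length: H_d = H = 6.4 m (single drainage).
T_v = c_v·t/H_d² = 2.7×3/6.4² = 0.19775.
T_v = 0.19775 corresponds to the U ≤ 60% branch:
U = √(4T_v/π) = 0.5018

U ≈ 50.2 %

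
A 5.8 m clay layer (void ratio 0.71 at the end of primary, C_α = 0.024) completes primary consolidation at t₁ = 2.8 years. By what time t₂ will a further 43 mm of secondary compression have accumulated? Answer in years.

S_s = C_α·H/(1+e_p)·log₁₀(t₂/t₁) ⇒ log₁₀(t₂/t₁) = S_s·(1+e_p)/(C_α·H).
log₁₀(t₂/t₁) = 0.043 × (1+0.71) / (0.024×5.8) = 0.5282
t₂ = t₁ × 10^0.5282 = 2.8 × 3.375 = 9.449 years

t₂ ≈ 9.45 years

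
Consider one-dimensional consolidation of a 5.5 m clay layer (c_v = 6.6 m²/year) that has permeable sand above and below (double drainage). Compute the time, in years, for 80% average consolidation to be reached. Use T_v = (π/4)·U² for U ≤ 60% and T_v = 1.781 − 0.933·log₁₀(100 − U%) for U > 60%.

Drainage path length: H_d = H/2 = 2.75 m (double drainage).
U > 60%: T_v = 1.781 − 0.933·log₁₀(100 − 80) = 0.56714.
t = T_v·H_d²/c_v = 0.56714×2.75²/6.6 = 0.6498 years.

t ≈ 0.65 years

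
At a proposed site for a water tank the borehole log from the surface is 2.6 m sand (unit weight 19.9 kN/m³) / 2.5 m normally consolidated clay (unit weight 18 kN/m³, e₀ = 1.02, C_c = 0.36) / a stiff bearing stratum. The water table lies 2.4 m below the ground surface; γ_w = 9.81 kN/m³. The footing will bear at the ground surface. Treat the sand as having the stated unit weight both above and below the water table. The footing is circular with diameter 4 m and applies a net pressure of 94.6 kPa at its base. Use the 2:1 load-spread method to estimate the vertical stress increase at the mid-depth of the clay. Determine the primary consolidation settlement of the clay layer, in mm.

S_c ≈ 66.4 mm

Mid-depth of clay below the ground surface: z = 2.6 + 2.5/2 = 3.85 m.
Total vertical stress at mid-clay: σ_v = 19.9×2.6 + 18×1.25 = 74.24 kPa.
Pore pressure: u = 9.81×(3.85 − 2.4) = 14.225 kPa.
Initial effective stress: σ'_0 = σ_v − u = 74.24 − 14.225 = 60.015 kPa.
Stress increase at mid-clay by the 2:1 spreading method:
Δσ ≈ qD²/(D+z)² = 94.6×4²/(4+3.85)² = 24.562 kPa
Final effective stress: σ'_f = σ'_0 + Δσ = 60.015 + 24.562 = 84.577 kPa.
Normally consolidated clay, so the full stress increment lies on the virgin compression line:
S_c = C_c·H/(1+e₀)·log₁₀(σ'_f/σ'_0) = 0.36×2.5/(1+1.02)×log₁₀(84.577/60.015)
    = 0.44554 × 0.14899 = 0.06638 m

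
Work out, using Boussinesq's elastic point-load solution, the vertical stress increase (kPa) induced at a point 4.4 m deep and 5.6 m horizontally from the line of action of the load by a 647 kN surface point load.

Δσ_z ≈ 1.44 kPa

Boussinesq vertical stress below a point load on an elastic half-space:
Δσ_z = 3P/(2πz²) · [1 + (r/z)²]^(−5/2)
r/z = 5.6/4.4 = 1.2727; [1+(r/z)²]^(−5/2) = 0.090015.
Δσ_z = 3×647/(2π×4.4²) × 0.090015 = 15.957 × 0.090015 = 1.436 kPa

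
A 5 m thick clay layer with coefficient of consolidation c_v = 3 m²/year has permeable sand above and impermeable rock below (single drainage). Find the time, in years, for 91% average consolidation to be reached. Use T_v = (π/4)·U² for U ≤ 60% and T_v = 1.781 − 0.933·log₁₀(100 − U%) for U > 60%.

Drainage path length: H_d = H = 5 m (single drainage).
U > 60%: T_v = 1.781 − 0.933·log₁₀(100 − 91) = 0.89069.
t = T_v·H_d²/c_v = 0.89069×5²/3 = 7.422 years.

t ≈ 7.42 years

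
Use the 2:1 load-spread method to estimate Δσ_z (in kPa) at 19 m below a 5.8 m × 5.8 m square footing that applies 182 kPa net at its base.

By the 2:1 method the load spreads at 1 horizontal : 2 vertical, so at depth z the loaded area has grown by z in each plan dimension:
Δσ = qBL/((B+z)(L+z)) = 182×5.8×5.8/((5.8+19)(5.8+19)) = 9.9546 kPa

Δσ_z ≈ 9.95 kPa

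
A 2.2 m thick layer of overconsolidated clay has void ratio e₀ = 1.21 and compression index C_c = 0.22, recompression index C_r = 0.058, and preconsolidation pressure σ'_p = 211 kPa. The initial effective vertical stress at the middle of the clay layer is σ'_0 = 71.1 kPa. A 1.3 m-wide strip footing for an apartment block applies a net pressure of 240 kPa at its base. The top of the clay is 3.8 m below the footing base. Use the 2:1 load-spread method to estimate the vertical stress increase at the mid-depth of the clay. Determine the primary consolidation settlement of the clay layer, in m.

S_c ≈ 0.0134 m

Mid-depth of clay below the footing base: z = 3.8 + 2.2/2 = 4.9 m.
Stress increase at mid-clay by the 2:1 spreading method:
Δσ = qB/(B+z) = 240×1.3/(1.3+4.9) = 50.323 kPa
Final effective stress: σ'_f = 71.1 + 50.323 = 121.42 kPa.
σ'_f = 121.42 ≤ σ'_p = 211 kPa, so the clay remains overconsolidated and only the recompression index applies:
S_c = C_r·H/(1+e₀)·log₁₀(σ'_f/σ'_0) = 0.058×2.2/2.21×log₁₀(121.42/71.1)
    = 0.057738 × 0.23242 = 0.01342 m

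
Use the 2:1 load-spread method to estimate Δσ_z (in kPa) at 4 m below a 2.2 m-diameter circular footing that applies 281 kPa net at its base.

Δσ_z ≈ 35.4 kPa

By the 2:1 method the load spreads at 1 horizontal : 2 vertical, so at depth z the loaded area has grown by z in each plan dimension:
Δσ ≈ qD²/(D+z)² = 281×2.2²/(2.2+4)² = 35.381 kPa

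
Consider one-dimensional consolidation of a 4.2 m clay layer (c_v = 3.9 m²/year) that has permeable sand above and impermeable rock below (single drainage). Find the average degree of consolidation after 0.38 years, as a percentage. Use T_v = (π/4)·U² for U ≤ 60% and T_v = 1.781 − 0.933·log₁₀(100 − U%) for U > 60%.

Drainage path length: H_d = H = 4.2 m (single drainage).
T_v = c_v·t/H_d² = 3.9×0.38/4.2² = 0.084014.
T_v = 0.084014 corresponds to the U ≤ 60% branch:
U = √(4T_v/π) = 0.3271

U ≈ 32.7 %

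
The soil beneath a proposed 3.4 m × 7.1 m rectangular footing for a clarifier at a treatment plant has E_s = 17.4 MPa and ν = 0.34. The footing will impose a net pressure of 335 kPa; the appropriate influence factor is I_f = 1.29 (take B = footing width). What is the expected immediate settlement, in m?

Immediate (elastic) settlement: S_e = q·B·(1−ν²)/E_s · I_f.
E_s = 17.4 MPa = 17400 kPa.
S_e = 335 × 3.4 × (1 − 0.34²) / 17400 × 1.29
    = 335 × 3.4 × 0.8844 / 17400 × 1.29
    = 0.07468 m

S_e ≈ 0.0747 m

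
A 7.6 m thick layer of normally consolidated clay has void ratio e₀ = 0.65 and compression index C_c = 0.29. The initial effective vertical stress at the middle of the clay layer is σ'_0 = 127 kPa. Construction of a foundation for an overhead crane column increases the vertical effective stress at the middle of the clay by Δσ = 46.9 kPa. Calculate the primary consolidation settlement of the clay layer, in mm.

Final effective stress: σ'_f = σ'_0 + Δσ = 127 + 46.9 = 173.9 kPa.
Normally consolidated clay, so the full stress increment lies on the virgin compression line:
S_c = C_c·H/(1+e₀)·log₁₀(σ'_f/σ'_0) = 0.29×7.6/(1+0.65)×log₁₀(173.9/127)
    = 1.3358 × 0.1365 = 0.1823 m

S_c ≈ 182 mm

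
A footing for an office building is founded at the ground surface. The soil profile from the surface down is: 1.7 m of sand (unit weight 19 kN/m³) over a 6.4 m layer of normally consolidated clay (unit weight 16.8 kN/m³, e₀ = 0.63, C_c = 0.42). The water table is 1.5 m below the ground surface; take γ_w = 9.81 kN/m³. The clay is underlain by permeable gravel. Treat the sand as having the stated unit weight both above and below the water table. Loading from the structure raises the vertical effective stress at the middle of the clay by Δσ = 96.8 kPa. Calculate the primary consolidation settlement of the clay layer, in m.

S_c ≈ 0.747 m

Mid-depth of clay below the ground surface: z = 1.7 + 6.4/2 = 4.9 m.
Total vertical stress at mid-clay: σ_v = 19×1.7 + 16.8×3.2 = 86.06 kPa.
Pore pressure: u = 9.81×(4.9 − 1.5) = 33.354 kPa.
Initial effective stress: σ'_0 = σ_v − u = 86.06 − 33.354 = 52.706 kPa.
Final effective stress: σ'_f = σ'_0 + Δσ = 52.706 + 96.8 = 149.51 kPa.
Normally consolidated clay, so the full stress increment lies on the virgin compression line:
S_c = C_c·H/(1+e₀)·log₁₀(σ'_f/σ'_0) = 0.42×6.4/(1+0.63)×log₁₀(149.51/52.706)
    = 1.6491 × 0.45281 = 0.7467 m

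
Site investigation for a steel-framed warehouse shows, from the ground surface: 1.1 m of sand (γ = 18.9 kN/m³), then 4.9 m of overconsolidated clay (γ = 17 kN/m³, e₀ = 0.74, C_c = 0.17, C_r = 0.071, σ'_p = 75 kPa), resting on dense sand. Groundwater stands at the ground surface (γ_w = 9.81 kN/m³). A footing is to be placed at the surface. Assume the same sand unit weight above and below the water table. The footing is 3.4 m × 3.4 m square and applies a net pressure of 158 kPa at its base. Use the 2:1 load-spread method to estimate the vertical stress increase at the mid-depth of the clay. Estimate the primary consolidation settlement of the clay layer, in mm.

Mid-depth of clay below the ground surface: z = 1.1 + 4.9/2 = 3.55 m.
Total vertical stress at mid-clay: σ_v = 18.9×1.1 + 17×2.45 = 62.44 kPa.
Pore pressure: u = 9.81×(3.55 − 0) = 34.825 kPa.
Initial effective stress: σ'_0 = σ_v − u = 62.44 − 34.825 = 27.615 kPa.
Stress increase at mid-clay by the 2:1 spreading method:
Δσ = qBL/((B+z)(L+z)) = 158×3.4×3.4/((3.4+3.55)(3.4+3.55)) = 37.813 kPa
Final effective stress: σ'_f = 27.615 + 37.813 = 65.428 kPa.
σ'_f = 65.428 ≤ σ'_p = 75 kPa, so the clay remains overconsolidated and only the recompression index applies:
S_c = C_r·H/(1+e₀)·log₁₀(σ'_f/σ'_0) = 0.071×4.9/1.74×log₁₀(65.428/27.615)
    = 0.19994 × 0.37462 = 0.0749 m

S_c ≈ 74.9 mm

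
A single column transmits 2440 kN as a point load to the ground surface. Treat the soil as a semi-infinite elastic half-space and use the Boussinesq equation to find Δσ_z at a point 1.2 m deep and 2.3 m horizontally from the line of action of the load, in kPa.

Δσ_z ≈ 17.1 kPa

Boussinesq vertical stress below a point load on an elastic half-space:
Δσ_z = 3P/(2πz²) · [1 + (r/z)²]^(−5/2)
r/z = 2.3/1.2 = 1.9167; [1+(r/z)²]^(−5/2) = 0.021177.
Δσ_z = 3×2440/(2π×1.2²) × 0.021177 = 809.04 × 0.021177 = 17.13 kPa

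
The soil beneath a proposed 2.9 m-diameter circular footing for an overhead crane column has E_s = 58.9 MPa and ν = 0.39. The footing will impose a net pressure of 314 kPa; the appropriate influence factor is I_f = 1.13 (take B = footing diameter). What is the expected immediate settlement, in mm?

Immediate (elastic) settlement: S_e = q·B·(1−ν²)/E_s · I_f.
E_s = 58.9 MPa = 58900 kPa.
S_e = 314 × 2.9 × (1 − 0.39²) / 58900 × 1.13
    = 314 × 2.9 × 0.8479 / 58900 × 1.13
    = 0.01481 m = 14.81 mm

S_e ≈ 14.8 mm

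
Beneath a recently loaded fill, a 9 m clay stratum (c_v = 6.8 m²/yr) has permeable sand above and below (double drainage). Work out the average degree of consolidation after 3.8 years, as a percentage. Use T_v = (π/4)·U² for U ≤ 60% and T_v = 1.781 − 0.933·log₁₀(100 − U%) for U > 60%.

Drainage path length: H_d = H/2 = 4.5 m (double drainage).
T_v = c_v·t/H_d² = 6.8×3.8/4.5² = 1.276.
T_v = 1.276 corresponds to the U > 60% branch:
U = 1 − 10^((1.781 − T_v)/0.933)/100 = 0.9652

U ≈ 96.5 %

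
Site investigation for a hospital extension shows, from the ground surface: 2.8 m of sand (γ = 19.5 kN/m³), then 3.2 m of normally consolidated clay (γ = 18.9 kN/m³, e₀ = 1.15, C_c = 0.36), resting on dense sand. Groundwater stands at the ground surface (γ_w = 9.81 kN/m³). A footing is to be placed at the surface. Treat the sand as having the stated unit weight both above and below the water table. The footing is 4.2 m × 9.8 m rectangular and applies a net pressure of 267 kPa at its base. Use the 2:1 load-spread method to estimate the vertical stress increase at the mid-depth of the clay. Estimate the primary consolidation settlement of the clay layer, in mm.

Mid-depth of clay below the ground surface: z = 2.8 + 3.2/2 = 4.4 m.
Total vertical stress at mid-clay: σ_v = 19.5×2.8 + 18.9×1.6 = 84.84 kPa.
Pore pressure: u = 9.81×(4.4 − 0) = 43.164 kPa.
Initial effective stress: σ'_0 = σ_v − u = 84.84 − 43.164 = 41.676 kPa.
Stress increase at mid-clay by the 2:1 spreading method:
Δσ = qBL/((B+z)(L+z)) = 267×4.2×9.8/((4.2+4.4)(9.8+4.4)) = 89.991 kPa
Final effective stress: σ'_f = σ'_0 + Δσ = 41.676 + 89.991 = 131.67 kPa.
Normally consolidated clay, so the full stress increment lies on the virgin compression line:
S_c = C_c·H/(1+e₀)·log₁₀(σ'_f/σ'_0) = 0.36×3.2/(1+1.15)×log₁₀(131.67/41.676)
    = 0.53581 × 0.4996 = 0.2677 m

S_c ≈ 268 mm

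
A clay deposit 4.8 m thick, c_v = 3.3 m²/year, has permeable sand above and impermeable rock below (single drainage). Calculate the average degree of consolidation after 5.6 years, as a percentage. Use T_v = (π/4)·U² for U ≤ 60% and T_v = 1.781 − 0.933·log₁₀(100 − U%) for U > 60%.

Drainage path length: H_d = H = 4.8 m (single drainage).
T_v = c_v·t/H_d² = 3.3×5.6/4.8² = 0.80208.
T_v = 0.80208 corresponds to the U > 60% branch:
U = 1 − 10^((1.781 − T_v)/0.933)/100 = 0.888

U ≈ 88.8 %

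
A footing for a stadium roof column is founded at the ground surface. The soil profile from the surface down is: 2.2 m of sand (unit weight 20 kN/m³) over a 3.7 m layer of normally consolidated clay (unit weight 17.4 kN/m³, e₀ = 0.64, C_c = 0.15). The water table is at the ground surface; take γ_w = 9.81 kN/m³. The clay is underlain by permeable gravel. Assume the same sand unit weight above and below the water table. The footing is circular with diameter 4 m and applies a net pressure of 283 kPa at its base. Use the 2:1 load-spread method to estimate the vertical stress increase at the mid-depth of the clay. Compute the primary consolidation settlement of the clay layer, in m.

S_c ≈ 0.157 m

Mid-depth of clay below the ground surface: z = 2.2 + 3.7/2 = 4.05 m.
Total vertical stress at mid-clay: σ_v = 20×2.2 + 17.4×1.85 = 76.19 kPa.
Pore pressure: u = 9.81×(4.05 − 0) = 39.73 kPa.
Initial effective stress: σ'_0 = σ_v − u = 76.19 − 39.73 = 36.46 kPa.
Stress increase at mid-clay by the 2:1 spreading method:
Δσ ≈ qD²/(D+z)² = 283×4²/(4+4.05)² = 69.874 kPa
Final effective stress: σ'_f = σ'_0 + Δσ = 36.46 + 69.874 = 106.33 kPa.
Normally consolidated clay, so the full stress increment lies on the virgin compression line:
S_c = C_c·H/(1+e₀)·log₁₀(σ'_f/σ'_0) = 0.15×3.7/(1+0.64)×log₁₀(106.33/36.46)
    = 0.33841 × 0.46484 = 0.1573 m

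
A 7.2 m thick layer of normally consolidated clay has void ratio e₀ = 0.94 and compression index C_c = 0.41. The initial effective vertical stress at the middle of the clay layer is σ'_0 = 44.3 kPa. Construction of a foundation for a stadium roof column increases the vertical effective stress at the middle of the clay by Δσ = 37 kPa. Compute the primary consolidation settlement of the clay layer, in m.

Final effective stress: σ'_f = σ'_0 + Δσ = 44.3 + 37 = 81.3 kPa.
Normally consolidated clay, so the full stress increment lies on the virgin compression line:
S_c = C_c·H/(1+e₀)·log₁₀(σ'_f/σ'_0) = 0.41×7.2/(1+0.94)×log₁₀(81.3/44.3)
    = 1.5216 × 0.26369 = 0.4012 m

S_c ≈ 0.401 m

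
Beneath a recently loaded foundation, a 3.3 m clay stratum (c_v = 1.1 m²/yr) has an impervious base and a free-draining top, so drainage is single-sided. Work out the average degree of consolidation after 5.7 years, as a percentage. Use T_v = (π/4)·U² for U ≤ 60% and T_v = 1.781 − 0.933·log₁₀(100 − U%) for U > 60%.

U ≈ 80.4 %

Drainage path length: H_d = H = 3.3 m (single drainage).
T_v = c_v·t/H_d² = 1.1×5.7/3.3² = 0.57576.
T_v = 0.57576 corresponds to the U > 60% branch:
U = 1 − 10^((1.781 − T_v)/0.933)/100 = 0.8042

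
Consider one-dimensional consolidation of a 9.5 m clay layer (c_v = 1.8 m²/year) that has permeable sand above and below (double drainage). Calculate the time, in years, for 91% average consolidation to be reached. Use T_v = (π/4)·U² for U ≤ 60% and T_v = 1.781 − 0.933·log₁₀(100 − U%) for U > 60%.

t ≈ 11.2 years

Drainage path length: H_d = H/2 = 4.75 m (double drainage).
U > 60%: T_v = 1.781 − 0.933·log₁₀(100 − 91) = 0.89069.
t = T_v·H_d²/c_v = 0.89069×4.75²/1.8 = 11.16 years.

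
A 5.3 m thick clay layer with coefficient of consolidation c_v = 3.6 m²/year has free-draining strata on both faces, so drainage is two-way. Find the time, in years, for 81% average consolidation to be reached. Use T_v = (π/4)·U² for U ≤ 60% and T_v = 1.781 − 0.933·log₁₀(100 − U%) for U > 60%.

t ≈ 1.15 years

Drainage path length: H_d = H/2 = 2.65 m (double drainage).
U > 60%: T_v = 1.781 − 0.933·log₁₀(100 − 81) = 0.58792.
t = T_v·H_d²/c_v = 0.58792×2.65²/3.6 = 1.147 years.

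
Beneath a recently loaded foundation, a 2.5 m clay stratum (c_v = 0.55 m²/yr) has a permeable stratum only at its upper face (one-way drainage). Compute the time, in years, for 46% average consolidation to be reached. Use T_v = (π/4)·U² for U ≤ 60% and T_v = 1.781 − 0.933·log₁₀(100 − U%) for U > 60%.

t ≈ 1.89 years

Drainage path length: H_d = H = 2.5 m (single drainage).
U ≤ 60%: T_v = (π/4)·U² = (π/4)×0.46² = 0.16619.
t = T_v·H_d²/c_v = 0.16619×2.5²/0.55 = 1.889 years.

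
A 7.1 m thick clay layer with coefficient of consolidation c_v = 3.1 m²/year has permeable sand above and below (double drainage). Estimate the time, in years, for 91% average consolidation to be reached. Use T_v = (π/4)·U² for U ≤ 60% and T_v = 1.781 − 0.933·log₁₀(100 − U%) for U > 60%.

Drainage path length: H_d = H/2 = 3.55 m (double drainage).
U > 60%: T_v = 1.781 − 0.933·log₁₀(100 − 91) = 0.89069.
t = T_v·H_d²/c_v = 0.89069×3.55²/3.1 = 3.621 years.

t ≈ 3.62 years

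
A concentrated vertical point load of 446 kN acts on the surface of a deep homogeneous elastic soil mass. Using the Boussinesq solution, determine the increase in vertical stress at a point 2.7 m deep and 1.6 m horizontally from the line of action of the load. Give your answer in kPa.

Boussinesq vertical stress below a point load on an elastic half-space:
Δσ_z = 3P/(2πz²) · [1 + (r/z)²]^(−5/2)
r/z = 1.6/2.7 = 0.59259; [1+(r/z)²]^(−5/2) = 0.47122.
Δσ_z = 3×446/(2π×2.7²) × 0.47122 = 29.211 × 0.47122 = 13.76 kPa

Δσ_z ≈ 13.8 kPa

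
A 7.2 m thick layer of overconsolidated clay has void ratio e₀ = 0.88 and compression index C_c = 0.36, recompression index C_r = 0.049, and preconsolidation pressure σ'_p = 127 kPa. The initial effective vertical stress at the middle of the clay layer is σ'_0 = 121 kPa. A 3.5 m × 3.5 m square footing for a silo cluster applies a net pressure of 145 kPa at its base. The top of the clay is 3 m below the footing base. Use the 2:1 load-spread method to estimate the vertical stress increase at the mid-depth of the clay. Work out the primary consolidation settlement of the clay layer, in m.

Mid-depth of clay below the footing base: z = 3 + 7.2/2 = 6.6 m.
Stress increase at mid-clay by the 2:1 spreading method:
Δσ = qBL/((B+z)(L+z)) = 145×3.5×3.5/((3.5+6.6)(3.5+6.6)) = 17.413 kPa
Final effective stress: σ'_f = 121 + 17.413 = 138.41 kPa.
σ'_f = 138.41 > σ'_p = 127 kPa, so the stress path crosses the preconsolidation pressure — recompression up to σ'_p, then virgin compression beyond:
S_c = H/(1+e₀)·[C_r·log₁₀(σ'_p/σ'_0) + C_c·log₁₀(σ'_f/σ'_p)]
    = 7.2/1.88 × [0.049×log₁₀(127/121) + 0.36×log₁₀(138.41/127)]
    = 3.8298 × [0.0010299 + 0.013451] = 0.05546 m

S_c ≈ 0.0555 m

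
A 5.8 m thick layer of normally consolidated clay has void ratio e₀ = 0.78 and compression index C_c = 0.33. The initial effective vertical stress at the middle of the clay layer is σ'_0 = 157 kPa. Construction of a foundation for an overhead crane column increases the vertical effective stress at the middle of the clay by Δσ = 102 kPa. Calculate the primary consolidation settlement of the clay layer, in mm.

S_c ≈ 234 mm

Final effective stress: σ'_f = σ'_0 + Δσ = 157 + 102 = 259 kPa.
Normally consolidated clay, so the full stress increment lies on the virgin compression line:
S_c = C_c·H/(1+e₀)·log₁₀(σ'_f/σ'_0) = 0.33×5.8/(1+0.78)×log₁₀(259/157)
    = 1.0753 × 0.2174 = 0.2338 m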